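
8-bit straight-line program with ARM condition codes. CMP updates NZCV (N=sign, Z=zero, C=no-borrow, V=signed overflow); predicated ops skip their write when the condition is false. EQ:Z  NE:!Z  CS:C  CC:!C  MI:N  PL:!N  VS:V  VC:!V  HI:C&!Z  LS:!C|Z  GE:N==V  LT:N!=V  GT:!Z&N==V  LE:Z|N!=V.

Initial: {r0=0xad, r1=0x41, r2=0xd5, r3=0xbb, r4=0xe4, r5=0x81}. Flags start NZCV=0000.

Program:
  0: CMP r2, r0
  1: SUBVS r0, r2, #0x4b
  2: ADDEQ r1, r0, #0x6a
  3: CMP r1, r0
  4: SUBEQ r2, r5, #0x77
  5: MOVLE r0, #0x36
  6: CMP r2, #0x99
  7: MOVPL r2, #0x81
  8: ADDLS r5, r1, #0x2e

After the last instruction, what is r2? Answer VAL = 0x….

0: ✓ CMP  NZCV=0010
1: · SUBVS
2: · ADDEQ
3: ✓ CMP  NZCV=1001
4: · SUBEQ
5: · MOVLE
6: ✓ CMP  NZCV=0010
7: ✓ MOVPL  r2←0x81
8: · ADDLS

VAL = 0x81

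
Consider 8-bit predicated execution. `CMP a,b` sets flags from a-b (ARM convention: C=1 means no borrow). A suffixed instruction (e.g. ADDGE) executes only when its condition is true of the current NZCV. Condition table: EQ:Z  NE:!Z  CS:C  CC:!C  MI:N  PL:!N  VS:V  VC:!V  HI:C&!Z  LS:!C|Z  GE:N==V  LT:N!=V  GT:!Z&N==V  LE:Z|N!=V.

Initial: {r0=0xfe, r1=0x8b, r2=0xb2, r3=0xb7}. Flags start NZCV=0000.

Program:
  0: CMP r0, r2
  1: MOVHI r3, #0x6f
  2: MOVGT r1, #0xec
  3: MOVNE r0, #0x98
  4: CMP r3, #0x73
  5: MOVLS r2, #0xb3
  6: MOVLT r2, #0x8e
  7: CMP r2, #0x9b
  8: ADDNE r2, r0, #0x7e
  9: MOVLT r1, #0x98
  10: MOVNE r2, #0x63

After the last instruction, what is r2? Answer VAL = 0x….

VAL = 0x63

0: ✓ CMP  NZCV=0010
1: ✓ MOVHI  r3←0x6f
2: ✓ MOVGT  r1←0xec
3: ✓ MOVNE  r0←0x98
4: ✓ CMP  NZCV=1000
5: ✓ MOVLS  r2←0xb3
6: ✓ MOVLT  r2←0x8e
7: ✓ CMP  NZCV=1000
8: ✓ ADDNE  r2←0x16
9: ✓ MOVLT  r1←0x98
10: ✓ MOVNE  r2←0x63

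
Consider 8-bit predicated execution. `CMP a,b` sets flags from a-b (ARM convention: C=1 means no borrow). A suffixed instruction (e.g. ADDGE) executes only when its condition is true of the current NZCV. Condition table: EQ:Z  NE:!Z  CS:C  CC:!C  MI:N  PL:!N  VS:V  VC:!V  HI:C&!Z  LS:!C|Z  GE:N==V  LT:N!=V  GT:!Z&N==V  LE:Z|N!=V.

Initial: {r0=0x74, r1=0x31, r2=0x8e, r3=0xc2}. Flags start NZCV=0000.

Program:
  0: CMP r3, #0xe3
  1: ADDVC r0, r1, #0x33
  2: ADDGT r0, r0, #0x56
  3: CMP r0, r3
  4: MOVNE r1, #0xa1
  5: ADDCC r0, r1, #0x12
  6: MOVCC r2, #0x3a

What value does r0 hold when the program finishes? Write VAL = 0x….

VAL = 0xb3

[0] flags=1000 → (cmp)
[1] flags=1000 VC?T → r0=0x64
[2] flags=1000 GT?F → skip
[3] flags=1001 → (cmp)
[4] flags=1001 NE?T → r1=0xa1
[5] flags=1001 CC?T → r0=0xb3
[6] flags=1001 CC?T → r2=0x3a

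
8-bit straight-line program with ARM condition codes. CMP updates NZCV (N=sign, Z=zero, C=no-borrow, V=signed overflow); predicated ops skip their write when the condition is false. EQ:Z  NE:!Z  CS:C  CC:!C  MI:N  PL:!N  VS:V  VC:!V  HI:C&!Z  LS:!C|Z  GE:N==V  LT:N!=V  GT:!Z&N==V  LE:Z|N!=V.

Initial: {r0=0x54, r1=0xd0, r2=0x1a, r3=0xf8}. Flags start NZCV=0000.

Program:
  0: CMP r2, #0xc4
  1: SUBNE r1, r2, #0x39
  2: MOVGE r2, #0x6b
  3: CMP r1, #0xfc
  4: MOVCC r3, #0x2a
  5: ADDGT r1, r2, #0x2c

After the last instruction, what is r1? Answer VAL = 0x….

[0] flags=0000 → (cmp)
[1] flags=0000 NE?T → r1=0xe1
[2] flags=0000 GE?T → r2=0x6b
[3] flags=1000 → (cmp)
[4] flags=1000 CC?T → r3=0x2a
[5] flags=1000 GT?F → skip

VAL = 0xe1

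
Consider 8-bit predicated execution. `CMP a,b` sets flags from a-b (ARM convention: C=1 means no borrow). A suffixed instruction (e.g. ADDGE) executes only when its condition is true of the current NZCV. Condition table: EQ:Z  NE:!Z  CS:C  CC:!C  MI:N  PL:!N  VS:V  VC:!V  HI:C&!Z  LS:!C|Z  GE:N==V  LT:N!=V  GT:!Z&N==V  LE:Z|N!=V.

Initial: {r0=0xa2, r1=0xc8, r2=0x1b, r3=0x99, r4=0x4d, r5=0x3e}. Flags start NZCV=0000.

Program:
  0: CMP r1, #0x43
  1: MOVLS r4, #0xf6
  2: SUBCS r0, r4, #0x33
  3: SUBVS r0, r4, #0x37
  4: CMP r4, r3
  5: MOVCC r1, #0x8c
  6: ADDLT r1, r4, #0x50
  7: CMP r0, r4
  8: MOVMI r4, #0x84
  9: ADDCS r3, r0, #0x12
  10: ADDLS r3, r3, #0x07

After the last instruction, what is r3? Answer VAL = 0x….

[0] flags=1010 → (cmp)
[1] flags=1010 LS?F → skip
[2] flags=1010 CS?T → r0=0x1a
[3] flags=1010 VS?F → skip
[4] flags=1001 → (cmp)
[5] flags=1001 CC?T → r1=0x8c
[6] flags=1001 LT?F → skip
[7] flags=1000 → (cmp)
[8] flags=1000 MI?T → r4=0x84
[9] flags=1000 CS?F → skip
[10] flags=1000 LS?T → r3=0xa0

VAL = 0xa0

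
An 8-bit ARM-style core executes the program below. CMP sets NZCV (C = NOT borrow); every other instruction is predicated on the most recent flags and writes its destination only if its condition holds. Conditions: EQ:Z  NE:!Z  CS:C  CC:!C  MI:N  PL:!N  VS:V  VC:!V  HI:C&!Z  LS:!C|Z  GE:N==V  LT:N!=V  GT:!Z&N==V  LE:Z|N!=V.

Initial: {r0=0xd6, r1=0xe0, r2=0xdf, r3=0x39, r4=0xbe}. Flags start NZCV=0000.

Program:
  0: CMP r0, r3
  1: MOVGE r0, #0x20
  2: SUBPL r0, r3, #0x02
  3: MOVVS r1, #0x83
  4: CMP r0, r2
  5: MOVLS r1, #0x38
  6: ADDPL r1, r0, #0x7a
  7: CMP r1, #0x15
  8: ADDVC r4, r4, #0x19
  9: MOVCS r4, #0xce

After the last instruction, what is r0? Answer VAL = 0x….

[0] flags=1010 → (cmp)
[1] flags=1010 GE?F → skip
[2] flags=1010 PL?F → skip
[3] flags=1010 VS?F → skip
[4] flags=1000 → (cmp)
[5] flags=1000 LS?T → r1=0x38
[6] flags=1000 PL?F → skip
[7] flags=0010 → (cmp)
[8] flags=0010 VC?T → r4=0xd7
[9] flags=0010 CS?T → r4=0xce

VAL = 0xd6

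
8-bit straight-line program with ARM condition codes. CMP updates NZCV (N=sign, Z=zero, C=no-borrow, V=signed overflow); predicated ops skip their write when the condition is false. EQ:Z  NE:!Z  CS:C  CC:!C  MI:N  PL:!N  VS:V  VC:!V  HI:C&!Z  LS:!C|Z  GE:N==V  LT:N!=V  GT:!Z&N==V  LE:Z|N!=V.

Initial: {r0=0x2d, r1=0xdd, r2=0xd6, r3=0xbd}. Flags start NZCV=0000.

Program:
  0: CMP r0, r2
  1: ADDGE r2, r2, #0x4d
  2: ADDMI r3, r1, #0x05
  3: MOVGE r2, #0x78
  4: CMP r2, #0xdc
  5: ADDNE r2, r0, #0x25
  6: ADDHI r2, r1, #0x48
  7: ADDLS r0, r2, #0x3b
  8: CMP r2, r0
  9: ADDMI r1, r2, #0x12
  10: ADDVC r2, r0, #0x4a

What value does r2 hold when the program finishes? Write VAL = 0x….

VAL = 0x52

[0] flags=0000 → (cmp)
[1] flags=0000 GE?T → r2=0x23
[2] flags=0000 MI?F → skip
[3] flags=0000 GE?T → r2=0x78
[4] flags=1001 → (cmp)
[5] flags=1001 NE?T → r2=0x52
[6] flags=1001 HI?F → skip
[7] flags=1001 LS?T → r0=0x8d
[8] flags=1001 → (cmp)
[9] flags=1001 MI?T → r1=0x64
[10] flags=1001 VC?F → skip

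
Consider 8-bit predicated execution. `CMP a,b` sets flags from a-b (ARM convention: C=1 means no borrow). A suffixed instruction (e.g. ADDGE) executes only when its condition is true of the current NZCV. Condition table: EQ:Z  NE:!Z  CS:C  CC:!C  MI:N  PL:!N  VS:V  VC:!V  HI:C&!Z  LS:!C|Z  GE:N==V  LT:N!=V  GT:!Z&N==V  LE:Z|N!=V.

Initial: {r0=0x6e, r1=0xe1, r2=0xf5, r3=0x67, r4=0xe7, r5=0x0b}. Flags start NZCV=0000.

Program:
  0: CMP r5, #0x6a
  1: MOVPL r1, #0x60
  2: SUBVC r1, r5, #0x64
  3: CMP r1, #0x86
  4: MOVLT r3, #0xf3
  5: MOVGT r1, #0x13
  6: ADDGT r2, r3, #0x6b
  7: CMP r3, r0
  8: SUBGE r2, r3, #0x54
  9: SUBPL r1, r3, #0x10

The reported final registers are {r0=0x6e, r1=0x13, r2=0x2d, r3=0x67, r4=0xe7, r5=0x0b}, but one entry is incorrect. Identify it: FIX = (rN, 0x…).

0: ✓ CMP  NZCV=1000
1: · MOVPL
2: ✓ SUBVC  r1←0xa7
3: ✓ CMP  NZCV=0010
4: · MOVLT
5: ✓ MOVGT  r1←0x13
6: ✓ ADDGT  r2←0xd2
7: ✓ CMP  NZCV=1000
8: · SUBGE
9: · SUBPL

FIX = (r2, 0xd2)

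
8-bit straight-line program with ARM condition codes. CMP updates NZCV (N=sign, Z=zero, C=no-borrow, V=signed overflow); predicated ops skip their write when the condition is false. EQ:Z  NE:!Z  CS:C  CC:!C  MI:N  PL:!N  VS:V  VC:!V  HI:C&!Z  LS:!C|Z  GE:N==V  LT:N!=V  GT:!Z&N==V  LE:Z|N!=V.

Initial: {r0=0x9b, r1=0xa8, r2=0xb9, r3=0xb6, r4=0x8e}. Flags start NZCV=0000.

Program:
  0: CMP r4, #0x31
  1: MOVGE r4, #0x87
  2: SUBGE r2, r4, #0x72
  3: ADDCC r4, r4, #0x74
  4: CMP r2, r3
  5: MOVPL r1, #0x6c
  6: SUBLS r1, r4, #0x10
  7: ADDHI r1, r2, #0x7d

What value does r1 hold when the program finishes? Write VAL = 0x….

VAL = 0x36

[0] flags=0011 → (cmp)
[1] flags=0011 GE?F → skip
[2] flags=0011 GE?F → skip
[3] flags=0011 CC?F → skip
[4] flags=0010 → (cmp)
[5] flags=0010 PL?T → r1=0x6c
[6] flags=0010 LS?F → skip
[7] flags=0010 HI?T → r1=0x36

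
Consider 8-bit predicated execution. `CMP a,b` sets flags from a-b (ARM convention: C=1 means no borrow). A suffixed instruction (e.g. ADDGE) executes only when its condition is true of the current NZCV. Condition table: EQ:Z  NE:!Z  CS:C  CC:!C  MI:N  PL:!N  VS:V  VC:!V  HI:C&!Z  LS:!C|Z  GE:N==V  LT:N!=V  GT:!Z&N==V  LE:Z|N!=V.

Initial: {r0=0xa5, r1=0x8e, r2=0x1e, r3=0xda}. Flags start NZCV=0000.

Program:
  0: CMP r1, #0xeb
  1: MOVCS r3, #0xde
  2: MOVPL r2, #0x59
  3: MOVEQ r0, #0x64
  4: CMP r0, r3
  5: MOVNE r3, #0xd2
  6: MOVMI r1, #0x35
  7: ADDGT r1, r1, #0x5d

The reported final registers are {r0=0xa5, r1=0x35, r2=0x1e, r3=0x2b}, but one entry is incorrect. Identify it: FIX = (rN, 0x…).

[0] flags=1000 → (cmp)
[1] flags=1000 CS?F → skip
[2] flags=1000 PL?F → skip
[3] flags=1000 EQ?F → skip
[4] flags=1000 → (cmp)
[5] flags=1000 NE?T → r3=0xd2
[6] flags=1000 MI?T → r1=0x35
[7] flags=1000 GT?F → skip

FIX = (r3, 0xd2)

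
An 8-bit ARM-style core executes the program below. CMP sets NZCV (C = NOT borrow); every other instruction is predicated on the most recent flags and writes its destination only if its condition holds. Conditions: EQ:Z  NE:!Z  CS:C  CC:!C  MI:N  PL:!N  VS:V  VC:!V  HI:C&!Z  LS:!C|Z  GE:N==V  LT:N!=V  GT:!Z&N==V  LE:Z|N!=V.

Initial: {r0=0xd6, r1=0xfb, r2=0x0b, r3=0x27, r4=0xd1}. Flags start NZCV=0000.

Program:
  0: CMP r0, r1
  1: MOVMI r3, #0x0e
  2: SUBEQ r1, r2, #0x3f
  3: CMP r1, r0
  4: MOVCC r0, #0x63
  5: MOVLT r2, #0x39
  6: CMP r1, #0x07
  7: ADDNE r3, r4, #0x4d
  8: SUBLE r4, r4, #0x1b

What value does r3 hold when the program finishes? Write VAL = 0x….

[0] flags=1000 → (cmp)
[1] flags=1000 MI?T → r3=0x0e
[2] flags=1000 EQ?F → skip
[3] flags=0010 → (cmp)
[4] flags=0010 CC?F → skip
[5] flags=0010 LT?F → skip
[6] flags=1010 → (cmp)
[7] flags=1010 NE?T → r3=0x1e
[8] flags=1010 LE?T → r4=0xb6

VAL = 0x1e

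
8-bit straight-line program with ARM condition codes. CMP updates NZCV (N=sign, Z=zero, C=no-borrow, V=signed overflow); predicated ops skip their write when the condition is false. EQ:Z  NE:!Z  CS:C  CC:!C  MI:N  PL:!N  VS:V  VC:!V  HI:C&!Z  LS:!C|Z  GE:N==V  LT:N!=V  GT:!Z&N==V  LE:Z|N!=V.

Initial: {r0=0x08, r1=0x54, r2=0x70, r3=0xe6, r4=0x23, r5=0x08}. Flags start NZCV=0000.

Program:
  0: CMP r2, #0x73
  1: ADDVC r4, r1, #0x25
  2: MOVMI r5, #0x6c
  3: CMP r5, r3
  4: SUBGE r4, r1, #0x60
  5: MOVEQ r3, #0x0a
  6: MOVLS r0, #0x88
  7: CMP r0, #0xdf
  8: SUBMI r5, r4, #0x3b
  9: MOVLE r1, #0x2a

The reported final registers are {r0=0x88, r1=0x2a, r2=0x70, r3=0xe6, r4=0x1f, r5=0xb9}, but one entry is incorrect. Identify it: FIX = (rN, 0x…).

[0] flags=1000 → (cmp)
[1] flags=1000 VC?T → r4=0x79
[2] flags=1000 MI?T → r5=0x6c
[3] flags=1001 → (cmp)
[4] flags=1001 GE?T → r4=0xf4
[5] flags=1001 EQ?F → skip
[6] flags=1001 LS?T → r0=0x88
[7] flags=1000 → (cmp)
[8] flags=1000 MI?T → r5=0xb9
[9] flags=1000 LE?T → r1=0x2a

FIX = (r4, 0xf4)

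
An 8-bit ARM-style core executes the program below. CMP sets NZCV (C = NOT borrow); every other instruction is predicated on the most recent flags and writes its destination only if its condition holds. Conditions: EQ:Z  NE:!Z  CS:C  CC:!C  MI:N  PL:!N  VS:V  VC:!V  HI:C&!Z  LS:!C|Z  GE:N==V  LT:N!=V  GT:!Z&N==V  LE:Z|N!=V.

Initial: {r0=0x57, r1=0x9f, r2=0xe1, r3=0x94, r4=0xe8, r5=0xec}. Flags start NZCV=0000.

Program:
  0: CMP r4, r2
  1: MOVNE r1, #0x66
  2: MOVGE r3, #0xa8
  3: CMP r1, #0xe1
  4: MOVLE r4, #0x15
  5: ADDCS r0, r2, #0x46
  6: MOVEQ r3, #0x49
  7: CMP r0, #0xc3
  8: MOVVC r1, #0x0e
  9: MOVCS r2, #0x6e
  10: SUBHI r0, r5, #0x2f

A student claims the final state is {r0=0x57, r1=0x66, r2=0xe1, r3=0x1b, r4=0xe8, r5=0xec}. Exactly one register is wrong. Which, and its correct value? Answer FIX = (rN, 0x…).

FIX = (r3, 0xa8)

[0] flags=0010 → (cmp)
[1] flags=0010 NE?T → r1=0x66
[2] flags=0010 GE?T → r3=0xa8
[3] flags=1001 → (cmp)
[4] flags=1001 LE?F → skip
[5] flags=1001 CS?F → skip
[6] flags=1001 EQ?F → skip
[7] flags=1001 → (cmp)
[8] flags=1001 VC?F → skip
[9] flags=1001 CS?F → skip
[10] flags=1001 HI?F → skip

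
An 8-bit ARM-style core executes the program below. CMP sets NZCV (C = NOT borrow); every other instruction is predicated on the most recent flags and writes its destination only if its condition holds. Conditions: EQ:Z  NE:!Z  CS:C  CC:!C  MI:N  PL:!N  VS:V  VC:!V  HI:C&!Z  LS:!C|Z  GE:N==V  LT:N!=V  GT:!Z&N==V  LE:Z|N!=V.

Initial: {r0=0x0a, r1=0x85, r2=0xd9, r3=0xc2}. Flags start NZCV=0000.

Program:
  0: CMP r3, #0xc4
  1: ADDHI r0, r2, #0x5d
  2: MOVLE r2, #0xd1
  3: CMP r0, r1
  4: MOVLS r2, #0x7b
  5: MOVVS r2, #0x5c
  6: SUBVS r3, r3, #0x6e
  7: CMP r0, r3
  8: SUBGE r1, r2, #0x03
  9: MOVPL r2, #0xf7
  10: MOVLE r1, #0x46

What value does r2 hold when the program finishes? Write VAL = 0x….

0: ✓ CMP  NZCV=1000
1: · ADDHI
2: ✓ MOVLE  r2←0xd1
3: ✓ CMP  NZCV=1001
4: ✓ MOVLS  r2←0x7b
5: ✓ MOVVS  r2←0x5c
6: ✓ SUBVS  r3←0x54
7: ✓ CMP  NZCV=1000
8: · SUBGE
9: · MOVPL
10: ✓ MOVLE  r1←0x46

VAL = 0x5c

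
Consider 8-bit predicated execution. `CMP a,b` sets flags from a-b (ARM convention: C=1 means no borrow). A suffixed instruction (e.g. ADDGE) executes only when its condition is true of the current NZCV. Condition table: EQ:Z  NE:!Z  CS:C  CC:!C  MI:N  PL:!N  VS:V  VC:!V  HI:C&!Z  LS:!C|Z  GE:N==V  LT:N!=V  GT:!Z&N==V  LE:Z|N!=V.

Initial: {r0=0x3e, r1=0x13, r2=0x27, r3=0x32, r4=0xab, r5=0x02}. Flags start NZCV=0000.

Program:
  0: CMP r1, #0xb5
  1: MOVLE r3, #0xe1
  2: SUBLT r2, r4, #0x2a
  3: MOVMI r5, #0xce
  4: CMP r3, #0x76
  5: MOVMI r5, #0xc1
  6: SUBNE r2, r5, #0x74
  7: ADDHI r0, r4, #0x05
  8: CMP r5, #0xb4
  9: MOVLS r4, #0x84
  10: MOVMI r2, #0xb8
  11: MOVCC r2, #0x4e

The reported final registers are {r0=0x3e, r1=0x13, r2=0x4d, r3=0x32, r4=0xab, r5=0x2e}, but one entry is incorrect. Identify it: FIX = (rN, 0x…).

FIX = (r5, 0xc1)

[0] flags=0000 → (cmp)
[1] flags=0000 LE?F → skip
[2] flags=0000 LT?F → skip
[3] flags=0000 MI?F → skip
[4] flags=1000 → (cmp)
[5] flags=1000 MI?T → r5=0xc1
[6] flags=1000 NE?T → r2=0x4d
[7] flags=1000 HI?F → skip
[8] flags=0010 → (cmp)
[9] flags=0010 LS?F → skip
[10] flags=0010 MI?F → skip
[11] flags=0010 CC?F → skip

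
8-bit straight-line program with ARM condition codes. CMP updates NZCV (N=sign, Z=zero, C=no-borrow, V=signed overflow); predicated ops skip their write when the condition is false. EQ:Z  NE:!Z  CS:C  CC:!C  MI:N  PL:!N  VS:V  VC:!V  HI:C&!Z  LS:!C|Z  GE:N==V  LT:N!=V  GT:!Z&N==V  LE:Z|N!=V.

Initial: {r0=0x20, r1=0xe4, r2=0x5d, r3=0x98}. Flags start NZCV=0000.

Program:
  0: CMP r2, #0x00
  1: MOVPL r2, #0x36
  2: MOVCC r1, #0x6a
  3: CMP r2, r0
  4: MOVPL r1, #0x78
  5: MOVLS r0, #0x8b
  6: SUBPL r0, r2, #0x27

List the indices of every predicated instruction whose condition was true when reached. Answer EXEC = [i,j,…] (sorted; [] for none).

EXEC = [1,4,6]

[0] flags=0010 → (cmp)
[1] flags=0010 PL?T → r2=0x36
[2] flags=0010 CC?F → skip
[3] flags=0010 → (cmp)
[4] flags=0010 PL?T → r1=0x78
[5] flags=0010 LS?F → skip
[6] flags=0010 PL?T → r0=0x0f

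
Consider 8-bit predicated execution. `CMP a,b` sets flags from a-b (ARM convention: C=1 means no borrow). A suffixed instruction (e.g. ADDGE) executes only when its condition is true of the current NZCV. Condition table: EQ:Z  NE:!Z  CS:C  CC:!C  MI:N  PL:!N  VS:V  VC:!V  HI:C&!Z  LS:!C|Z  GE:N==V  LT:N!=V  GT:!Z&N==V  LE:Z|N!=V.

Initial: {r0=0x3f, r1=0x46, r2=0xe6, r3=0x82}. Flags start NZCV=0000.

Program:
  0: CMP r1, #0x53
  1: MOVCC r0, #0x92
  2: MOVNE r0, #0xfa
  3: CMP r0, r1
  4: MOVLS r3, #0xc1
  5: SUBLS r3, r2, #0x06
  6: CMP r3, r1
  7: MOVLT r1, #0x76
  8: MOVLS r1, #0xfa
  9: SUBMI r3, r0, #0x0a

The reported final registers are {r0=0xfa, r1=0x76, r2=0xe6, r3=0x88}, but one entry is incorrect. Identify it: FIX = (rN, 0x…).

FIX = (r3, 0x82)

0: ✓ CMP  NZCV=1000
1: ✓ MOVCC  r0←0x92
2: ✓ MOVNE  r0←0xfa
3: ✓ CMP  NZCV=1010
4: · MOVLS
5: · SUBLS
6: ✓ CMP  NZCV=0011
7: ✓ MOVLT  r1←0x76
8: · MOVLS
9: · SUBMI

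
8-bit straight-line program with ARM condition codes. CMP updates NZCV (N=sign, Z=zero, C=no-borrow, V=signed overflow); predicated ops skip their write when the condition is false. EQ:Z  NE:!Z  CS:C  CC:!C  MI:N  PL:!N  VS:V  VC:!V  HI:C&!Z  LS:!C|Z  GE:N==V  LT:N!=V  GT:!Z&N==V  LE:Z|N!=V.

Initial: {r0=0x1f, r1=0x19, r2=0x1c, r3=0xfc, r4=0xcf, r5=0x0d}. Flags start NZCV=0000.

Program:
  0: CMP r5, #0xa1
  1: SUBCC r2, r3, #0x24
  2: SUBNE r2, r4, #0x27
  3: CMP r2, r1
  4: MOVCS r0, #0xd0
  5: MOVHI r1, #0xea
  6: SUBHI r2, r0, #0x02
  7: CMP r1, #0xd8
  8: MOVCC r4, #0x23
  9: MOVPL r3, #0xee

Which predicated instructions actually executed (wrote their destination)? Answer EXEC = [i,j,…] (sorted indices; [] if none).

EXEC = [1,2,4,5,6,9]

[0] flags=0000 → (cmp)
[1] flags=0000 CC?T → r2=0xd8
[2] flags=0000 NE?T → r2=0xa8
[3] flags=1010 → (cmp)
[4] flags=1010 CS?T → r0=0xd0
[5] flags=1010 HI?T → r1=0xea
[6] flags=1010 HI?T → r2=0xce
[7] flags=0010 → (cmp)
[8] flags=0010 CC?F → skip
[9] flags=0010 PL?T → r3=0xee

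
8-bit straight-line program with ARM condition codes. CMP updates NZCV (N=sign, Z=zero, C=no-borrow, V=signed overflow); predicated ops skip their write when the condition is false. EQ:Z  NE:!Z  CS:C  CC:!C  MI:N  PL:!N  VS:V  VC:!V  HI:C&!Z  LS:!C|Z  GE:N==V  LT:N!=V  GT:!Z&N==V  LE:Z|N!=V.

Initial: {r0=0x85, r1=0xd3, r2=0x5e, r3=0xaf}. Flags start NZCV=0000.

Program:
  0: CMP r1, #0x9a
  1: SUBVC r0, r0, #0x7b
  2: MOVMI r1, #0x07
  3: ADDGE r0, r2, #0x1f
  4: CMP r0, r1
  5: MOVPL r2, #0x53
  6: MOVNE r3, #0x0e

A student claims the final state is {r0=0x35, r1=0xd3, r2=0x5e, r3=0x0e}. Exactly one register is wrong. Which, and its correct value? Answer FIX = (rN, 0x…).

FIX = (r0, 0x7d)

[0] flags=0010 → (cmp)
[1] flags=0010 VC?T → r0=0x0a
[2] flags=0010 MI?F → skip
[3] flags=0010 GE?T → r0=0x7d
[4] flags=1001 → (cmp)
[5] flags=1001 PL?F → skip
[6] flags=1001 NE?T → r3=0x0e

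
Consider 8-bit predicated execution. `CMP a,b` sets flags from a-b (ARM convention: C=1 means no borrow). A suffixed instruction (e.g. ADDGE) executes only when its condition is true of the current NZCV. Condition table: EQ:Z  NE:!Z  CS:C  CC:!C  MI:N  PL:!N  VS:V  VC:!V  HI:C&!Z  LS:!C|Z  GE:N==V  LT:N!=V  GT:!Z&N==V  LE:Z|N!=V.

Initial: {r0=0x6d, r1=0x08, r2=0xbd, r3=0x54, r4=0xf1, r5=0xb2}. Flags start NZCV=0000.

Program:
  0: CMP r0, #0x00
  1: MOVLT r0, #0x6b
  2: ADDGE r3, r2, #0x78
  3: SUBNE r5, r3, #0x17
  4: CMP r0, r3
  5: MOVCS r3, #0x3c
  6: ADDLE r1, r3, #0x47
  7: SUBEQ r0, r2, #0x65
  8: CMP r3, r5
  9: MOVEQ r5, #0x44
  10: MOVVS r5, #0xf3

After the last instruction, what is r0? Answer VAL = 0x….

0: ✓ CMP  NZCV=0010
1: · MOVLT
2: ✓ ADDGE  r3←0x35
3: ✓ SUBNE  r5←0x1e
4: ✓ CMP  NZCV=0010
5: ✓ MOVCS  r3←0x3c
6: · ADDLE
7: · SUBEQ
8: ✓ CMP  NZCV=0010
9: · MOVEQ
10: · MOVVS

VAL = 0x6d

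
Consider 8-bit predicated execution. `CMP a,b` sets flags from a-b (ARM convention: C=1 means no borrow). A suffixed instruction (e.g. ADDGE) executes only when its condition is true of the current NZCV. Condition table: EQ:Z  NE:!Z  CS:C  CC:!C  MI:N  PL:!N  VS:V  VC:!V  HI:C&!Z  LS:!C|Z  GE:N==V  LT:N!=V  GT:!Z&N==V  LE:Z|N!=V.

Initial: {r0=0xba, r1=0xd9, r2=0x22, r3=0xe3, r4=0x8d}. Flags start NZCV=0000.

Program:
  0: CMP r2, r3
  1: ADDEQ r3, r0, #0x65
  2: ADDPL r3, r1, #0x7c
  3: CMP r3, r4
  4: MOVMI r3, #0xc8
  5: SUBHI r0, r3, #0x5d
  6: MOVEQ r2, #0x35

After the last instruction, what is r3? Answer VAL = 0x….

VAL = 0xc8

0: ✓ CMP  NZCV=0000
1: · ADDEQ
2: ✓ ADDPL  r3←0x55
3: ✓ CMP  NZCV=1001
4: ✓ MOVMI  r3←0xc8
5: · SUBHI
6: · MOVEQ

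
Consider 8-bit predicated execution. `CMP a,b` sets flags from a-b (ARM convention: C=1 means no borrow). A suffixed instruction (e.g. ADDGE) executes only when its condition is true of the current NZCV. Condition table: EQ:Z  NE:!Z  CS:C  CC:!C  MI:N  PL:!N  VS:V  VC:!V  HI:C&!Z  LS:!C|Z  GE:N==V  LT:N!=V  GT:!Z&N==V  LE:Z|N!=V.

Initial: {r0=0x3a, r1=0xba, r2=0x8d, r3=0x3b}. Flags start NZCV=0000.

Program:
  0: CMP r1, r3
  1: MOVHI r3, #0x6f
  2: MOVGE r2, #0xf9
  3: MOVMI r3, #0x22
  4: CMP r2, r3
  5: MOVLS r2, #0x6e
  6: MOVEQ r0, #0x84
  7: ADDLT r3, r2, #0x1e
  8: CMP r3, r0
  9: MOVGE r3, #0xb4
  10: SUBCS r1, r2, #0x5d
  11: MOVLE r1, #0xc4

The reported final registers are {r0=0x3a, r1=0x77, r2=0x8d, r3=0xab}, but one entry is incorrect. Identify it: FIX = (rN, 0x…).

FIX = (r1, 0xc4)

0: ✓ CMP  NZCV=0011
1: ✓ MOVHI  r3←0x6f
2: · MOVGE
3: · MOVMI
4: ✓ CMP  NZCV=0011
5: · MOVLS
6: · MOVEQ
7: ✓ ADDLT  r3←0xab
8: ✓ CMP  NZCV=0011
9: · MOVGE
10: ✓ SUBCS  r1←0x30
11: ✓ MOVLE  r1←0xc4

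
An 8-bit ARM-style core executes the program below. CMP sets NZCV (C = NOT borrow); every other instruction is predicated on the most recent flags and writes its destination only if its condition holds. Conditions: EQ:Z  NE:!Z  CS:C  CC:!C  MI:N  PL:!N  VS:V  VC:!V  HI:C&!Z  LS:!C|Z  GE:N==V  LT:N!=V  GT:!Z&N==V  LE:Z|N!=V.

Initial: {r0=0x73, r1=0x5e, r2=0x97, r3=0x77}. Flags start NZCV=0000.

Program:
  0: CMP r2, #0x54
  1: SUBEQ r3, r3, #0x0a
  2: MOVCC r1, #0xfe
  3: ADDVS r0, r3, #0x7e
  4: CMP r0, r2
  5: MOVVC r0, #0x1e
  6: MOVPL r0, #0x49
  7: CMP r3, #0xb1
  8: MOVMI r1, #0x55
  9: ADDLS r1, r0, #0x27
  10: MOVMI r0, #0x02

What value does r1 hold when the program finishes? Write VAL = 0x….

[0] flags=0011 → (cmp)
[1] flags=0011 EQ?F → skip
[2] flags=0011 CC?F → skip
[3] flags=0011 VS?T → r0=0xf5
[4] flags=0010 → (cmp)
[5] flags=0010 VC?T → r0=0x1e
[6] flags=0010 PL?T → r0=0x49
[7] flags=1001 → (cmp)
[8] flags=1001 MI?T → r1=0x55
[9] flags=1001 LS?T → r1=0x70
[10] flags=1001 MI?T → r0=0x02

VAL = 0x70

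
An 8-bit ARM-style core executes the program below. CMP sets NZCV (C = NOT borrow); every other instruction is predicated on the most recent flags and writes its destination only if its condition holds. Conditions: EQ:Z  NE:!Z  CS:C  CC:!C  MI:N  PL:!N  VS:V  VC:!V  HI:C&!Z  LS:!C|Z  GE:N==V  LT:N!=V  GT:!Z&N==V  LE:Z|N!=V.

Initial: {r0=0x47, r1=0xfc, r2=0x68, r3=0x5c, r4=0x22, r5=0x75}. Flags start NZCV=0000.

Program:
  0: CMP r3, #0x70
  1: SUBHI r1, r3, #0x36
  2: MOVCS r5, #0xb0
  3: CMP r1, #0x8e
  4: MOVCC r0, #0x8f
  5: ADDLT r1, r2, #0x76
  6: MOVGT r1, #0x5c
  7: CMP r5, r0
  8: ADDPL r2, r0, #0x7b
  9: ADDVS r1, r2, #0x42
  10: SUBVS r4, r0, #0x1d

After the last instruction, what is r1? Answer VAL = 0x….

[0] flags=1000 → (cmp)
[1] flags=1000 HI?F → skip
[2] flags=1000 CS?F → skip
[3] flags=0010 → (cmp)
[4] flags=0010 CC?F → skip
[5] flags=0010 LT?F → skip
[6] flags=0010 GT?T → r1=0x5c
[7] flags=0010 → (cmp)
[8] flags=0010 PL?T → r2=0xc2
[9] flags=0010 VS?F → skip
[10] flags=0010 VS?F → skip

VAL = 0x5c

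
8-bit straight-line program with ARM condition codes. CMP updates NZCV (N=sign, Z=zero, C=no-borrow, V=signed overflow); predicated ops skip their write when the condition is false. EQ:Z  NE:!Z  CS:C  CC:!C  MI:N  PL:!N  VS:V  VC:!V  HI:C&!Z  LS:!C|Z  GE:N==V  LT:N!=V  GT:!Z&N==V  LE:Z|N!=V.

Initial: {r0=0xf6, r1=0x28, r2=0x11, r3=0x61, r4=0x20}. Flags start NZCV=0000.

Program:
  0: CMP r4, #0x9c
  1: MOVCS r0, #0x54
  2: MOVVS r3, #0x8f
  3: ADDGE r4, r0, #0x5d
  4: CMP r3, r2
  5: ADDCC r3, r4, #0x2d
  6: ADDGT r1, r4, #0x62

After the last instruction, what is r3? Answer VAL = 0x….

0: ✓ CMP  NZCV=1001
1: · MOVCS
2: ✓ MOVVS  r3←0x8f
3: ✓ ADDGE  r4←0x53
4: ✓ CMP  NZCV=0011
5: · ADDCC
6: · ADDGT

VAL = 0x8f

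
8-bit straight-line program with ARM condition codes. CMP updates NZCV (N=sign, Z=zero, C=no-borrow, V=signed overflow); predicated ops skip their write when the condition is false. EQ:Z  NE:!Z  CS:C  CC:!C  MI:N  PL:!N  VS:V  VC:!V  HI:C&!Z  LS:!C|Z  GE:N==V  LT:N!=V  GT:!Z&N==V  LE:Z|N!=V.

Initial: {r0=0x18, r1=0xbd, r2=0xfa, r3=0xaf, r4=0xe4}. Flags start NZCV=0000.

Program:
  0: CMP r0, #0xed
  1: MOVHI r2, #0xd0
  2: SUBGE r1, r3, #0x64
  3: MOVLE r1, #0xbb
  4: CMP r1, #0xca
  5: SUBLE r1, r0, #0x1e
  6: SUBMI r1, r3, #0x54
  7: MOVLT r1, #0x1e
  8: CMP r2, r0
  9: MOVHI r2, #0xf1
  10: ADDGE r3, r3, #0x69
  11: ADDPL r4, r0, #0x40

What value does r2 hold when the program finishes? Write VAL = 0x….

[0] flags=0000 → (cmp)
[1] flags=0000 HI?F → skip
[2] flags=0000 GE?T → r1=0x4b
[3] flags=0000 LE?F → skip
[4] flags=1001 → (cmp)
[5] flags=1001 LE?F → skip
[6] flags=1001 MI?T → r1=0x5b
[7] flags=1001 LT?F → skip
[8] flags=1010 → (cmp)
[9] flags=1010 HI?T → r2=0xf1
[10] flags=1010 GE?F → skip
[11] flags=1010 PL?F → skip

VAL = 0xf1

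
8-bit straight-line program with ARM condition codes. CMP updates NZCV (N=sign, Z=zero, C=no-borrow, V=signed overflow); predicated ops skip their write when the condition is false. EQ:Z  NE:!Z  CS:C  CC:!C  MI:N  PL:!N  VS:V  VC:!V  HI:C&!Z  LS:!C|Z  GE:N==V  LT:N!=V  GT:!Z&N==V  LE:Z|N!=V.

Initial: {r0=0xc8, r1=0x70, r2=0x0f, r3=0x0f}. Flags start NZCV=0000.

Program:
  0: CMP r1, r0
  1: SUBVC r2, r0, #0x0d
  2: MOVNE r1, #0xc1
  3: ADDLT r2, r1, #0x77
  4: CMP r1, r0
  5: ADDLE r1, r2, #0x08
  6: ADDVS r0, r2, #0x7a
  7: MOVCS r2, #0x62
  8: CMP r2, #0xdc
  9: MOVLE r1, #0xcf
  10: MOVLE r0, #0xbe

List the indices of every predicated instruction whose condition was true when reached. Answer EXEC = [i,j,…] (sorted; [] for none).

[0] flags=1001 → (cmp)
[1] flags=1001 VC?F → skip
[2] flags=1001 NE?T → r1=0xc1
[3] flags=1001 LT?F → skip
[4] flags=1000 → (cmp)
[5] flags=1000 LE?T → r1=0x17
[6] flags=1000 VS?F → skip
[7] flags=1000 CS?F → skip
[8] flags=0000 → (cmp)
[9] flags=0000 LE?F → skip
[10] flags=0000 LE?F → skip

EXEC = [2,5]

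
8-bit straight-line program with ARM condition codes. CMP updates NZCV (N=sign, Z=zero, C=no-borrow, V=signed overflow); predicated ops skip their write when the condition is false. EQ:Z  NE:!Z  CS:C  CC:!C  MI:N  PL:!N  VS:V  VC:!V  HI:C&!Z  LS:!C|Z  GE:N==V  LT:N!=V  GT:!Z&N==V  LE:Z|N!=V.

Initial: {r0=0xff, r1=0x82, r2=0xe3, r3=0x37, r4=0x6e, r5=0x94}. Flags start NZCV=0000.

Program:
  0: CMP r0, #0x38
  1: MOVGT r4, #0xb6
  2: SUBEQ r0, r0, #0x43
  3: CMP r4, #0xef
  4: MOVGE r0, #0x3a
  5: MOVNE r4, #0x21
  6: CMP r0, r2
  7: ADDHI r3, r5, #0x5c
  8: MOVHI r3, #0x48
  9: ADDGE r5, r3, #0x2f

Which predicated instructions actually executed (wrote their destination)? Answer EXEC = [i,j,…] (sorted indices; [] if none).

0: ✓ CMP  NZCV=1010
1: · MOVGT
2: · SUBEQ
3: ✓ CMP  NZCV=0000
4: ✓ MOVGE  r0←0x3a
5: ✓ MOVNE  r4←0x21
6: ✓ CMP  NZCV=0000
7: · ADDHI
8: · MOVHI
9: ✓ ADDGE  r5←0x66

EXEC = [4,5,9]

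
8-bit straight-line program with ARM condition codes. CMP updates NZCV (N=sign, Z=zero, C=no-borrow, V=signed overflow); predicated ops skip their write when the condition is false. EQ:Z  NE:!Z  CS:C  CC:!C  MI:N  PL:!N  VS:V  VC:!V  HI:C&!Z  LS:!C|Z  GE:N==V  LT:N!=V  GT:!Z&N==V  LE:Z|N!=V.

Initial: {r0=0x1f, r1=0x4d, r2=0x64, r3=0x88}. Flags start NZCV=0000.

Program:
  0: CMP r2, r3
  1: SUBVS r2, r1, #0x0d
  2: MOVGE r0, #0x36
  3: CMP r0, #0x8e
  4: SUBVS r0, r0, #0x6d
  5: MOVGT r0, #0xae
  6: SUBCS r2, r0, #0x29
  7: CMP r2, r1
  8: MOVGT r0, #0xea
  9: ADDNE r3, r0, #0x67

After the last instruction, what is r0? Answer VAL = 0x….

0: ✓ CMP  NZCV=1001
1: ✓ SUBVS  r2←0x40
2: ✓ MOVGE  r0←0x36
3: ✓ CMP  NZCV=1001
4: ✓ SUBVS  r0←0xc9
5: ✓ MOVGT  r0←0xae
6: · SUBCS
7: ✓ CMP  NZCV=1000
8: · MOVGT
9: ✓ ADDNE  r3←0x15

VAL = 0xae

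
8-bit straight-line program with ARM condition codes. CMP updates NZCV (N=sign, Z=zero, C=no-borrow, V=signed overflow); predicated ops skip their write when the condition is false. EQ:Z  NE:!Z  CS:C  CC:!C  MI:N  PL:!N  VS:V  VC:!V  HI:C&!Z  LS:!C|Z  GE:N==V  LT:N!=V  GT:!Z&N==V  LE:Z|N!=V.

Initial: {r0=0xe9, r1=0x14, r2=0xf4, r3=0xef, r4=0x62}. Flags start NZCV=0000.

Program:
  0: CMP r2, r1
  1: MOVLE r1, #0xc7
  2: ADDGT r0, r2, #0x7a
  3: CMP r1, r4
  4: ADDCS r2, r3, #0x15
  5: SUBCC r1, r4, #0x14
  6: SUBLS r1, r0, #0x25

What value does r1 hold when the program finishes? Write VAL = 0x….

VAL = 0xc7

[0] flags=1010 → (cmp)
[1] flags=1010 LE?T → r1=0xc7
[2] flags=1010 GT?F → skip
[3] flags=0011 → (cmp)
[4] flags=0011 CS?T → r2=0x04
[5] flags=0011 CC?F → skip
[6] flags=0011 LS?F → skip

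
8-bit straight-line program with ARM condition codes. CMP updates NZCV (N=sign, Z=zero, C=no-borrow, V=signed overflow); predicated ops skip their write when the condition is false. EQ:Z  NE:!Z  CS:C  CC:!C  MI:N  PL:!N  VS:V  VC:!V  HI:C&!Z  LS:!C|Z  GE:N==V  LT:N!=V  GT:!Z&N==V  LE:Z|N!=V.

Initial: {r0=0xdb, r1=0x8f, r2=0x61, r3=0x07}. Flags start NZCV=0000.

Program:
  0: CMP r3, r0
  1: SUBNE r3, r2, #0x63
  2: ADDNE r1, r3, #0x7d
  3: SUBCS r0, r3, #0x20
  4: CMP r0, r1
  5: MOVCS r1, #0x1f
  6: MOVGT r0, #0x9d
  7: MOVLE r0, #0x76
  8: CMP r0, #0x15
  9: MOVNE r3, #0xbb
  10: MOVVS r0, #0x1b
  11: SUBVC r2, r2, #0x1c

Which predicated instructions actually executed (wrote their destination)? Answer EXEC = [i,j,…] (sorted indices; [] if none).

0: ✓ CMP  NZCV=0000
1: ✓ SUBNE  r3←0xfe
2: ✓ ADDNE  r1←0x7b
3: · SUBCS
4: ✓ CMP  NZCV=0011
5: ✓ MOVCS  r1←0x1f
6: · MOVGT
7: ✓ MOVLE  r0←0x76
8: ✓ CMP  NZCV=0010
9: ✓ MOVNE  r3←0xbb
10: · MOVVS
11: ✓ SUBVC  r2←0x45

EXEC = [1,2,5,7,9,11]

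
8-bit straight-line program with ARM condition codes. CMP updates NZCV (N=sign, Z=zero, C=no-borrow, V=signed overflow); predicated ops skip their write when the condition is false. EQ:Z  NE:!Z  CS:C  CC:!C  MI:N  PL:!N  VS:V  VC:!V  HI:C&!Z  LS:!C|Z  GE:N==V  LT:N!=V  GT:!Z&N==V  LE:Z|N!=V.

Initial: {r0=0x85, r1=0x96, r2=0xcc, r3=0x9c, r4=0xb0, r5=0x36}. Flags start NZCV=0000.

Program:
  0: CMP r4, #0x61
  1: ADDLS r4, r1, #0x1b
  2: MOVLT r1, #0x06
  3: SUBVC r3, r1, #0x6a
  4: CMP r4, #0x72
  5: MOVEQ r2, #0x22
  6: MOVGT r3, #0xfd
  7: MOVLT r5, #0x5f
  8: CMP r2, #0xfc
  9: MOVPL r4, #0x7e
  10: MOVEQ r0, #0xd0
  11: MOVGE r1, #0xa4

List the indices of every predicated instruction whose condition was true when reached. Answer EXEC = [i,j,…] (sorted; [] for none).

0: ✓ CMP  NZCV=0011
1: · ADDLS
2: ✓ MOVLT  r1←0x06
3: · SUBVC
4: ✓ CMP  NZCV=0011
5: · MOVEQ
6: · MOVGT
7: ✓ MOVLT  r5←0x5f
8: ✓ CMP  NZCV=1000
9: · MOVPL
10: · MOVEQ
11: · MOVGE

EXEC = [2,7]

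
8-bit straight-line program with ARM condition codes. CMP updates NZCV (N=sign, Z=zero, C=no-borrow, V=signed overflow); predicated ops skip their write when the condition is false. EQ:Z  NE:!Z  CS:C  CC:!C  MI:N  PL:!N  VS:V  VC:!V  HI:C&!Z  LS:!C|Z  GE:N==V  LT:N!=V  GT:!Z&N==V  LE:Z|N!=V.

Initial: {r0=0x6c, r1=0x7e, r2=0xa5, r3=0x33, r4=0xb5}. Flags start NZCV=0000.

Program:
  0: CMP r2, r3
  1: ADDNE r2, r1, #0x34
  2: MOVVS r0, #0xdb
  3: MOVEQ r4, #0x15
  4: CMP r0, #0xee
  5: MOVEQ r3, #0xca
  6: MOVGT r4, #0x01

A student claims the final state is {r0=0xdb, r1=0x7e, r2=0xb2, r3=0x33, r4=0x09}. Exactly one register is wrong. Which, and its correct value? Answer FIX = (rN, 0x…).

[0] flags=0011 → (cmp)
[1] flags=0011 NE?T → r2=0xb2
[2] flags=0011 VS?T → r0=0xdb
[3] flags=0011 EQ?F → skip
[4] flags=1000 → (cmp)
[5] flags=1000 EQ?F → skip
[6] flags=1000 GT?F → skip

FIX = (r4, 0xb5)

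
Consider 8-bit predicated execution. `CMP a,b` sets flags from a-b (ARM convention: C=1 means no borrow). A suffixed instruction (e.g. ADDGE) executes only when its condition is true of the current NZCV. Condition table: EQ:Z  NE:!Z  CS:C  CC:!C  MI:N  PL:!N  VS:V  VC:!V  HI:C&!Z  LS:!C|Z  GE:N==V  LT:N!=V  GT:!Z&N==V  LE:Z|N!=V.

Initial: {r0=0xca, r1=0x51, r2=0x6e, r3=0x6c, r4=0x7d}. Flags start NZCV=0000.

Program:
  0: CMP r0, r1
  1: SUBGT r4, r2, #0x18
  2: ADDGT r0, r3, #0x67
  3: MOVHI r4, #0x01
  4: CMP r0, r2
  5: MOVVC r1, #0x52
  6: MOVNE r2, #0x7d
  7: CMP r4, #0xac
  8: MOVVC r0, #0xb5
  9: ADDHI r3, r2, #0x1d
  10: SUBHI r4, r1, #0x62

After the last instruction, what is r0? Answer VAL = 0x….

VAL = 0xb5

[0] flags=0011 → (cmp)
[1] flags=0011 GT?F → skip
[2] flags=0011 GT?F → skip
[3] flags=0011 HI?T → r4=0x01
[4] flags=0011 → (cmp)
[5] flags=0011 VC?F → skip
[6] flags=0011 NE?T → r2=0x7d
[7] flags=0000 → (cmp)
[8] flags=0000 VC?T → r0=0xb5
[9] flags=0000 HI?F → skip
[10] flags=0000 HI?F → skip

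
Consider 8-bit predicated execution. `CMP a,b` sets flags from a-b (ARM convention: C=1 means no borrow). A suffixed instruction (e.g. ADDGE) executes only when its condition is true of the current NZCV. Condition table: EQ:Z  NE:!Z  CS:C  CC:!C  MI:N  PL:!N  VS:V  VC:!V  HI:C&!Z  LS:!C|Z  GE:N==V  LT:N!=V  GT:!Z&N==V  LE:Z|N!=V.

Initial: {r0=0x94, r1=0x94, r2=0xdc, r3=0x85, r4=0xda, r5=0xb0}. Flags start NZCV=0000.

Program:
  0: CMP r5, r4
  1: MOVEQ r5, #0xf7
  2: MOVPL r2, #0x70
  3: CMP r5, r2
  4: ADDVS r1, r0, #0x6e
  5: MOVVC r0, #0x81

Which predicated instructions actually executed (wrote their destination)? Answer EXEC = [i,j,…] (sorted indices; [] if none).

[0] flags=1000 → (cmp)
[1] flags=1000 EQ?F → skip
[2] flags=1000 PL?F → skip
[3] flags=1000 → (cmp)
[4] flags=1000 VS?F → skip
[5] flags=1000 VC?T → r0=0x81

EXEC = [5]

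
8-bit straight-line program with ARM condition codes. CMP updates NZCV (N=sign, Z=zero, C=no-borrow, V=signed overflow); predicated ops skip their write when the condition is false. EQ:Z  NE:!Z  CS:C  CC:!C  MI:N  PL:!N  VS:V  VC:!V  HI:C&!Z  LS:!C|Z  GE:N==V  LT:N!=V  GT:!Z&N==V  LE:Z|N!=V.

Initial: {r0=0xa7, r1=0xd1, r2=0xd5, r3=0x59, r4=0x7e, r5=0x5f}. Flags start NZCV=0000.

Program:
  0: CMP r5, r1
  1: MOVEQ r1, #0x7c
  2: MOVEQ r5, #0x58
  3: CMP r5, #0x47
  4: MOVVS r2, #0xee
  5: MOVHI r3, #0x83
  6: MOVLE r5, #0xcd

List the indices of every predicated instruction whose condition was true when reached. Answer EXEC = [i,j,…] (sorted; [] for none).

0: ✓ CMP  NZCV=1001
1: · MOVEQ
2: · MOVEQ
3: ✓ CMP  NZCV=0010
4: · MOVVS
5: ✓ MOVHI  r3←0x83
6: · MOVLE

EXEC = [5]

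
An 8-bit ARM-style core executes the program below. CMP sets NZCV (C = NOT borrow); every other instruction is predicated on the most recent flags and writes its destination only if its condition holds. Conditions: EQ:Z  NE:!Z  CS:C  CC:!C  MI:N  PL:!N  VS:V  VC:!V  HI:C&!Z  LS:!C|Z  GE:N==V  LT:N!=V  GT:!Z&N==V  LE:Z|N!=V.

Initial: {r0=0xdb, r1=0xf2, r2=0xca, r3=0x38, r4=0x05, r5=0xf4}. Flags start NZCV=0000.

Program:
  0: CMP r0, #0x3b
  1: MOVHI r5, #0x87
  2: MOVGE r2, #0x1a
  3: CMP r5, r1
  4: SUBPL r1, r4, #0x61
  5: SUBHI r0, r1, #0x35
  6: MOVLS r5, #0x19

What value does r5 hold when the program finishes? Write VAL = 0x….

0: ✓ CMP  NZCV=1010
1: ✓ MOVHI  r5←0x87
2: · MOVGE
3: ✓ CMP  NZCV=1000
4: · SUBPL
5: · SUBHI
6: ✓ MOVLS  r5←0x19

VAL = 0x19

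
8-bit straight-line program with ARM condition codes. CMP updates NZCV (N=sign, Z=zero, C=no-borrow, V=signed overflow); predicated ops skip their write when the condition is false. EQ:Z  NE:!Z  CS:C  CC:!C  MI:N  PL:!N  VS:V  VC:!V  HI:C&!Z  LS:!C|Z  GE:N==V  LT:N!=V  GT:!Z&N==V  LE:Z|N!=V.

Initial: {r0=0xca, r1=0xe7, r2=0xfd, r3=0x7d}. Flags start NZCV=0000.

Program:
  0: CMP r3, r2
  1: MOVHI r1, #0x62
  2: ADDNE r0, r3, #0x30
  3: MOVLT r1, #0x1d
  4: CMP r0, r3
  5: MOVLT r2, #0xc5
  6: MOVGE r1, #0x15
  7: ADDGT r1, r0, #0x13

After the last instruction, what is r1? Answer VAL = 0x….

0: ✓ CMP  NZCV=1001
1: · MOVHI
2: ✓ ADDNE  r0←0xad
3: · MOVLT
4: ✓ CMP  NZCV=0011
5: ✓ MOVLT  r2←0xc5
6: · MOVGE
7: · ADDGT

VAL = 0xe7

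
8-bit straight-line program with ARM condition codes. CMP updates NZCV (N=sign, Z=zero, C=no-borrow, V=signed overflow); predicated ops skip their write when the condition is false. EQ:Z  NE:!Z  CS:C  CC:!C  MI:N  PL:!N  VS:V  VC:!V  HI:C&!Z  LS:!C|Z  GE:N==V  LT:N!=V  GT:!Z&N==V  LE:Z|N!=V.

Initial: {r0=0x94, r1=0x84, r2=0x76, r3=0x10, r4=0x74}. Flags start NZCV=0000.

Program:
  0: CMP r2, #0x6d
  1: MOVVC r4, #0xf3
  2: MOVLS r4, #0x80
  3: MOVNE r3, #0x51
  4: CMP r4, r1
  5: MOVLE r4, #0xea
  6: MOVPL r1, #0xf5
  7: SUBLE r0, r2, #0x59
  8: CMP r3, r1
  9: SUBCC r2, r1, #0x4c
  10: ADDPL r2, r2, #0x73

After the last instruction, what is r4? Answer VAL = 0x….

VAL = 0xf3

[0] flags=0010 → (cmp)
[1] flags=0010 VC?T → r4=0xf3
[2] flags=0010 LS?F → skip
[3] flags=0010 NE?T → r3=0x51
[4] flags=0010 → (cmp)
[5] flags=0010 LE?F → skip
[6] flags=0010 PL?T → r1=0xf5
[7] flags=0010 LE?F → skip
[8] flags=0000 → (cmp)
[9] flags=0000 CC?T → r2=0xa9
[10] flags=0000 PL?T → r2=0x1c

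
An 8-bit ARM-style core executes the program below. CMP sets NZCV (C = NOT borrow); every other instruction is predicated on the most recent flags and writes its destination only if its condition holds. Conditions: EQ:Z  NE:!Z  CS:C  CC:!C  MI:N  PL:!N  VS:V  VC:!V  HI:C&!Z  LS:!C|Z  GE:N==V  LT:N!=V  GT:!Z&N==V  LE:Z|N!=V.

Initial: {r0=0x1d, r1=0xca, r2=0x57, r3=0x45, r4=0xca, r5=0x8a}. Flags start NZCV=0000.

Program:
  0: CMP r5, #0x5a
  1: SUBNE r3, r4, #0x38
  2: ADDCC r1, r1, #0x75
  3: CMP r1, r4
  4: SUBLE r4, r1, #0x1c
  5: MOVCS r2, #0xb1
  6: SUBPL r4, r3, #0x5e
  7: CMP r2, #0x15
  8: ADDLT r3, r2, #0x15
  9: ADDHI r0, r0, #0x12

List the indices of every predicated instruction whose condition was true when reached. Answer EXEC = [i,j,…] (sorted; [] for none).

0: ✓ CMP  NZCV=0011
1: ✓ SUBNE  r3←0x92
2: · ADDCC
3: ✓ CMP  NZCV=0110
4: ✓ SUBLE  r4←0xae
5: ✓ MOVCS  r2←0xb1
6: ✓ SUBPL  r4←0x34
7: ✓ CMP  NZCV=1010
8: ✓ ADDLT  r3←0xc6
9: ✓ ADDHI  r0←0x2f

EXEC = [1,4,5,6,8,9]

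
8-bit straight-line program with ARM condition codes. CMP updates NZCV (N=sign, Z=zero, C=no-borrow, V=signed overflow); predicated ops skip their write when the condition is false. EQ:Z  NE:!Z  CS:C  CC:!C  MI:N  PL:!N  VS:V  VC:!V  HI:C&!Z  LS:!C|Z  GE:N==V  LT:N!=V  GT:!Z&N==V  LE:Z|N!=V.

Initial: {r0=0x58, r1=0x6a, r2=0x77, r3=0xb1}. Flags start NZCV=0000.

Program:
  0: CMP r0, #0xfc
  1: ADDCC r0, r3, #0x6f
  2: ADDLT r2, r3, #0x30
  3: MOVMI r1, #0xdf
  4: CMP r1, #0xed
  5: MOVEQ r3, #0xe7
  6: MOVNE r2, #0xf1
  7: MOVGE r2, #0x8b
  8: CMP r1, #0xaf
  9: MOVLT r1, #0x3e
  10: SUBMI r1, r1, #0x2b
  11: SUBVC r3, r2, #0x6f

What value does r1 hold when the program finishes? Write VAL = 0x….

0: ✓ CMP  NZCV=0000
1: ✓ ADDCC  r0←0x20
2: · ADDLT
3: · MOVMI
4: ✓ CMP  NZCV=0000
5: · MOVEQ
6: ✓ MOVNE  r2←0xf1
7: ✓ MOVGE  r2←0x8b
8: ✓ CMP  NZCV=1001
9: · MOVLT
10: ✓ SUBMI  r1←0x3f
11: · SUBVC

VAL = 0x3f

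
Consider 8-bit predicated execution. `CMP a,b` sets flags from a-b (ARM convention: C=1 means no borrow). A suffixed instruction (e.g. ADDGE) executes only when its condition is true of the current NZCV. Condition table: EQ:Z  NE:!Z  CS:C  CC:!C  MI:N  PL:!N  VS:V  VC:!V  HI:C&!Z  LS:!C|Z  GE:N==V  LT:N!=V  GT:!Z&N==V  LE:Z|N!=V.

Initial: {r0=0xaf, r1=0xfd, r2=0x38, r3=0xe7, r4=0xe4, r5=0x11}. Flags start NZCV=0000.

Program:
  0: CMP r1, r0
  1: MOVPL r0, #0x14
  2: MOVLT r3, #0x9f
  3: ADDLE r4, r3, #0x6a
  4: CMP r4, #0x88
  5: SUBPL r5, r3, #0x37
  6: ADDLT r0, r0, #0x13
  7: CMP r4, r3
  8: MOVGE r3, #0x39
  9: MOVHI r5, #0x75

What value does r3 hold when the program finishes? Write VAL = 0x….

VAL = 0xe7

[0] flags=0010 → (cmp)
[1] flags=0010 PL?T → r0=0x14
[2] flags=0010 LT?F → skip
[3] flags=0010 LE?F → skip
[4] flags=0010 → (cmp)
[5] flags=0010 PL?T → r5=0xb0
[6] flags=0010 LT?F → skip
[7] flags=1000 → (cmp)
[8] flags=1000 GE?F → skip
[9] flags=1000 HI?F → skip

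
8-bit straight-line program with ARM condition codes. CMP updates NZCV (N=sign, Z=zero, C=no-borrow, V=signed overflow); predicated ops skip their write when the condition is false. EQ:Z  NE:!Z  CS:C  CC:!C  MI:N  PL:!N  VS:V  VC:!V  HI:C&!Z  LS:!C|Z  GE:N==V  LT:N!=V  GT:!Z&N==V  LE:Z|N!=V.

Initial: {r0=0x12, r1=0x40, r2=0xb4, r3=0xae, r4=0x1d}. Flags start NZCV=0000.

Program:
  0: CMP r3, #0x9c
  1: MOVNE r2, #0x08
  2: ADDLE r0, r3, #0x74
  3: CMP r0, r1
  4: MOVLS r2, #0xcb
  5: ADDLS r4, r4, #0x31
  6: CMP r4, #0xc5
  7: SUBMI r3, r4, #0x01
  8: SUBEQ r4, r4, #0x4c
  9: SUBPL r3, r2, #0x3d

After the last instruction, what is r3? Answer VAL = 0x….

[0] flags=0010 → (cmp)
[1] flags=0010 NE?T → r2=0x08
[2] flags=0010 LE?F → skip
[3] flags=1000 → (cmp)
[4] flags=1000 LS?T → r2=0xcb
[5] flags=1000 LS?T → r4=0x4e
[6] flags=1001 → (cmp)
[7] flags=1001 MI?T → r3=0x4d
[8] flags=1001 EQ?F → skip
[9] flags=1001 PL?F → skip

VAL = 0x4d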